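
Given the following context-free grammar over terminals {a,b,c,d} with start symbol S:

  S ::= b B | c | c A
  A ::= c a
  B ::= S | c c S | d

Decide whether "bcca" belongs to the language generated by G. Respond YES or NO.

CNF form of G:
  S -> T0 A | T2 B | c
  A -> T0 T1
  B -> T0 A | T0 X3 | T2 B | c | d
  T0 -> c
  T1 -> a
  T2 -> b
  X3 -> T0 S

Fill CYK table bottom-up:
  cell(0,0) b: {T2}  orig:{}
  cell(1,1) c: {B,S,T0}  orig:{B,S}
  cell(2,2) c: {B,S,T0}  orig:{B,S}
  cell(3,3) a: {T1}  orig:{}
  cell(0,1) bc: {B,S}
  cell(1,2) cc: {X3}  orig:{}
  cell(2,3) ca: {A}
  cell(0,2) bcc: ∅
  cell(1,3) cca: {B,S}
  cell(0,3) bcca: {B,S}

S ∈ T[0,3] ⇒ YES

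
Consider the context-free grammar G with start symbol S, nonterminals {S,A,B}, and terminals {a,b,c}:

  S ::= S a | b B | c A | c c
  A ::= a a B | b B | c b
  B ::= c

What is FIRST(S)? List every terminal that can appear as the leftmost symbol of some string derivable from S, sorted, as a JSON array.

FIRST iteration:
pass 1:
  A via A→a a B: +{a}
  A via A→b B: +{b}
  A via A→c b: +{c}
  B via B→c: +{c}
  S via S→b B: +{b}
  S via S→c A: +{c}
  FIRST[S]={b,c}  FIRST[A]={a,b,c}  FIRST[B]={c}
pass 2: (no change)
  FIRST[S]={b,c}  FIRST[A]={a,b,c}  FIRST[B]={c}

FIRST(S) = ["b", "c"]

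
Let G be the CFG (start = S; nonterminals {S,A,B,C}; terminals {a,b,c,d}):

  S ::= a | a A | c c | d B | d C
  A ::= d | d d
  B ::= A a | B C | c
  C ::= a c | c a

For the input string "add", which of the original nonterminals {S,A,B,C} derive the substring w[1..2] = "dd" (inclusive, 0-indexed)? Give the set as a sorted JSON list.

CNF form of G:
  S -> T0 B | T0 C | T1 A | T2 T2 | a
  A -> T0 T0 | d
  B -> A T1 | B C | c
  C -> T1 T2 | T2 T1
  T0 -> d
  T1 -> a
  T2 -> c

CYK fill (cells [i..j] with 1 ≤ i ≤ j ≤ 2 only):
  T[1,1] 'd' = {A,T0}  orig:{A}
  T[2,2] 'd' = {A,T0}  orig:{A}
  T[1,2] 'dd' = {A}

Original NTs in T[1,2] deriving "dd": ["A"]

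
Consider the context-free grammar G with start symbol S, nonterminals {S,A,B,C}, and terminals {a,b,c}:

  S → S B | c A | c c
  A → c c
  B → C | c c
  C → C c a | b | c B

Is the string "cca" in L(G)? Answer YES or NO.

CNF form of G:
  S -> S B | T0 A | T0 T0
  A -> T0 T0
  B -> C X2 | T0 B | T0 T0 | b
  C -> C X3 | T0 B | b
  T0 -> c
  T1 -> a
  X2 -> T0 T1
  X3 -> T0 T1

CYK table (by increasing span):
  T[0,0] 'c' = {T0}  orig:{}
  T[1,1] 'c' = {T0}  orig:{}
  T[2,2] 'a' = {T1}  orig:{}
  T[0,1] 'cc' = {A,B,S}
  T[1,2] 'ca' = {X2,X3}  orig:{}
  T[0,2] 'cca' = ∅

S ∉ T[0,2] ⇒ NO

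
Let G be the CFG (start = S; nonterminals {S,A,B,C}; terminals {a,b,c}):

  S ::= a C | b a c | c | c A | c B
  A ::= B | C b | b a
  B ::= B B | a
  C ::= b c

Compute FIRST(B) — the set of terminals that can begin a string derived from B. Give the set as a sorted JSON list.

Compute FIRST by fixpoint:
pass 1:
  A via A→b a: +{b}
  B via B→a: +{a}
  C via C→b c: +{b}
  S via S→a C: +{a}
  S via S→b a c: +{b}
  S via S→c: +{c}
  FIRST(S)={a,b,c}  FIRST(A)={b}  FIRST(B)={a}  FIRST(C)={b}
pass 2:
  A via A→B: +{a}
  FIRST(S)={a,b,c}  FIRST(A)={a,b}  FIRST(B)={a}  FIRST(C)={b}
pass 3: — fixpoint
  FIRST(S)={a,b,c}  FIRST(A)={a,b}  FIRST(B)={a}  FIRST(C)={b}

FIRST(B) = ["a"]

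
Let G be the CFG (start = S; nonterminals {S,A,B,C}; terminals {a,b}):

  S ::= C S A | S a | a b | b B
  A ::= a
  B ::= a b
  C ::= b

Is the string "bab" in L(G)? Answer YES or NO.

CNF form of G:
  S -> C X2 | S T0 | T0 T1 | T1 B
  A -> a
  B -> T0 T1
  C -> b
  T0 -> a
  T1 -> b
  X2 -> S A

CYK fill:
  cell(0,0) b: {C,T1}  orig:{C}
  cell(1,1) a: {A,T0}  orig:{A}
  cell(2,2) b: {C,T1}  orig:{C}
  cell(0,1) ba: ∅
  cell(1,2) ab: {B,S}
  cell(0,2) bab: {S}

S ∈ T[0,2] ⇒ YES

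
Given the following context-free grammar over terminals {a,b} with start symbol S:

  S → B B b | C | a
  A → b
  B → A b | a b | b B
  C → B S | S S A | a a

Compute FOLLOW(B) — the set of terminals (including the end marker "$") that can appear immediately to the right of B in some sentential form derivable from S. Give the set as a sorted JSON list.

Compute FIRST by fixpoint:
[1]
  A via A→b: +{b}
  B via B→A b: +{b}
  B via B→a b: +{a}
  C via C→B S: +{a,b}
  S via S→B B b: +{a,b}
  FIRST[S]={a,b}  FIRST[A]={b}  FIRST[B]={a,b}  FIRST[C]={a,b}
[2] (no change)
  FIRST[S]={a,b}  FIRST[A]={b}  FIRST[B]={a,b}  FIRST[C]={a,b}

Compute FOLLOW by fixpoint:
seed FOLLOW(S) with $
round 1:
  B→A b: FOLLOW(A) ⊇ FIRST(b) = {b}; new: +{b}
  C→B S: FOLLOW(B) ⊇ FIRST(S) = {a,b}; new: +{a,b}
  C→S S A: FOLLOW(S) ⊇ FIRST(S) = {a,b}; new: +{a,b}
  S→C: FOLLOW(C) ⊇ FOLLOW(S) ⊇ {$,a,b}; new: +{$,a,b}
  FOLLOW[S]={$,a,b}  FOLLOW[A]={b}  FOLLOW[B]={a,b}  FOLLOW[C]={$,a,b}
round 2:
  C→S S A: FOLLOW(A) ⊇ FOLLOW(C) ⊇ {$,a,b}; new: +{$,a}
  FOLLOW[S]={$,a,b}  FOLLOW[A]={$,a,b}  FOLLOW[B]={a,b}  FOLLOW[C]={$,a,b}
round 3: — fixpoint
  FOLLOW[S]={$,a,b}  FOLLOW[A]={$,a,b}  FOLLOW[B]={a,b}  FOLLOW[C]={$,a,b}

FOLLOW(B) = ["a", "b"]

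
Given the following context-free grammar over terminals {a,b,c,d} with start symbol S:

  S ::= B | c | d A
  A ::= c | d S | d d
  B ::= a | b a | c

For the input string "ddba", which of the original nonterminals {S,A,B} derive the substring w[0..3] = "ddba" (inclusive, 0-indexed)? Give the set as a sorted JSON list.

CNF form of G:
  S -> T0 A | T1 T2 | a | c
  A -> T0 S | T0 T0 | c
  B -> T1 T2 | a | c
  T0 -> d
  T1 -> b
  T2 -> a

Fill CYK table bottom-up (cells [i..j] with 0 ≤ i ≤ j ≤ 3 only):
  cell(0,0) d: {T0}  orig:{}
  cell(1,1) d: {T0}  orig:{}
  cell(2,2) b: {T1}  orig:{}
  cell(3,3) a: {B,S,T2}  orig:{B,S}
  cell(0,1) dd: {A}
  cell(1,2) db: ∅
  cell(2,3) ba: {B,S}
  cell(0,2) ddb: ∅
  cell(1,3) dba: {A}
  cell(0,3) ddba: {S}

Original NTs in T[0,3] deriving "ddba": ["S"]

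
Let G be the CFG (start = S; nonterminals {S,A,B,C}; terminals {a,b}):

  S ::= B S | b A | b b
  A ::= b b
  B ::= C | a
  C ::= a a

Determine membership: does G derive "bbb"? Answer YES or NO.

Convert to CNF:
  S -> B S | T0 A | T0 T0
  A -> T0 T0
  B -> T1 T1 | a
  C -> T1 T1
  T0 -> b
  T1 -> a

CYK fill:
  cell(0,0) b: {T0}  orig:{}
  cell(1,1) b: {T0}  orig:{}
  cell(2,2) b: {T0}  orig:{}
  cell(0,1) bb: {A,S}
  cell(1,2) bb: {A,S}
  cell(0,2) bbb: {S}

S ∈ T[0,2] ⇒ YES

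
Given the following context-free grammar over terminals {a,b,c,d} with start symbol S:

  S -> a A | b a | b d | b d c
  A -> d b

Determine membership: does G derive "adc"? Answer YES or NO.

Convert to CNF:
  S -> T1 T0 | T1 T2 | T1 X4 | T2 A
  A -> T0 T1
  T0 -> d
  T1 -> b
  T2 -> a
  T3 -> c
  X4 -> T0 T3

CYK fill:
  T[0,0] 'a' = {T2}  orig:{}
  T[1,1] 'd' = {T0}  orig:{}
  T[2,2] 'c' = {T3}  orig:{}
  T[0,1] 'ad' = ∅
  T[1,2] 'dc' = {X4}  orig:{}
  T[0,2] 'adc' = ∅

S ∉ T[0,2] ⇒ NO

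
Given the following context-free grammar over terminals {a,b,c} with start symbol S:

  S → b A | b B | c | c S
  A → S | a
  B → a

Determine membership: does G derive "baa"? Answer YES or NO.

Convert to CNF:
  S -> T0 A | T0 B | T1 S | c
  A -> T0 A | T0 B | T1 S | a | c
  B -> a
  T0 -> b
  T1 -> c

CYK fill:
  cell(0,0) b: {T0}  orig:{}
  cell(1,1) a: {A,B}
  cell(2,2) a: {A,B}
  cell(0,1) ba: {A,S}
  cell(1,2) aa: ∅
  cell(0,2) baa: ∅

S ∉ T[0,2] ⇒ NO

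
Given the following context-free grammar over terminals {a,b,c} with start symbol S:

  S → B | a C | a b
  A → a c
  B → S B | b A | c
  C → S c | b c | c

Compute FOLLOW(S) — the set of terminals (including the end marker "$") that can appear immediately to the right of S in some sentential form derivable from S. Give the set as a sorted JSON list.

Compute FIRST by fixpoint:
round 1:
  A via A→a c: +{a}
  B via B→b A: +{b}
  B via B→c: +{c}
  C via C→b c: +{b}
  C via C→c: +{c}
  S via S→B: +{b,c}
  S via S→a C: +{a}
  S: {a,b,c}  A: {a}  B: {b,c}  C: {b,c}
round 2:
  B via B→S B: +{a}
  C via C→S c: +{a}
  S: {a,b,c}  A: {a}  B: {a,b,c}  C: {a,b,c}
round 3: (stable)
  S: {a,b,c}  A: {a}  B: {a,b,c}  C: {a,b,c}

Compute FOLLOW by fixpoint:
seed FOLLOW(S) with $
pass 1:
  B→S B: FOLLOW(S) ⊇ FIRST(B) = {a,b,c}; new: +{a,b,c}
  S→B: FOLLOW(B) ⊇ FOLLOW(S) ⊇ {$,a,b,c}; new: +{$,a,b,c}
  S→a C: FOLLOW(C) ⊇ FOLLOW(S) ⊇ {$,a,b,c}; new: +{$,a,b,c}
  FOLLOW(S)={$,a,b,c}  FOLLOW(A)={}  FOLLOW(B)={$,a,b,c}  FOLLOW(C)={$,a,b,c}
pass 2:
  B→b A: FOLLOW(A) ⊇ FOLLOW(B) ⊇ {$,a,b,c}; new: +{$,a,b,c}
  FOLLOW(S)={$,a,b,c}  FOLLOW(A)={$,a,b,c}  FOLLOW(B)={$,a,b,c}  FOLLOW(C)={$,a,b,c}
pass 3: (no change)
  FOLLOW(S)={$,a,b,c}  FOLLOW(A)={$,a,b,c}  FOLLOW(B)={$,a,b,c}  FOLLOW(C)={$,a,b,c}

FOLLOW(S) = ["$", "a", "b", "c"]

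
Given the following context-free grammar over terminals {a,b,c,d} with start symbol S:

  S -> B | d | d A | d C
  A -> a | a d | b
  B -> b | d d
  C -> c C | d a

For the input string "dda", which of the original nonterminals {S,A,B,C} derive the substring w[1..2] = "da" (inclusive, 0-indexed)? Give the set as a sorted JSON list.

Convert to CNF:
  S -> T1 A | T1 C | T1 T1 | b | d
  A -> T0 T1 | a | b
  B -> T1 T1 | b
  C -> T1 T0 | T2 C
  T0 -> a
  T1 -> d
  T2 -> c

CYK fill — only the sub-triangle for w[1..2]:
  T[1,1] 'd' = {S,T1}  orig:{S}
  T[2,2] 'a' = {A,T0}  orig:{A}
  T[1,2] 'da' = {C,S}

Original NTs in T[1,2] deriving "da": ["C", "S"]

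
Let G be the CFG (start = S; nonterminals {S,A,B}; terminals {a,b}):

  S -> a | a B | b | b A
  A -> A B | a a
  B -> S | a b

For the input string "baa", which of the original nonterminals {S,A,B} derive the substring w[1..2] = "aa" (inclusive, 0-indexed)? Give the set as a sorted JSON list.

Convert to CNF:
  S -> T0 B | T1 A | a | b
  A -> A B | T0 T0
  B -> T0 B | T0 T1 | T1 A | a | b
  T0 -> a
  T1 -> b

CYK table (by increasing span), restricted to cells inside w[1..2]:
  cell(1,1) a: {B,S,T0}  orig:{B,S}
  cell(2,2) a: {B,S,T0}  orig:{B,S}
  cell(1,2) aa: {A,B,S}

Original NTs in T[1,2] deriving "aa": ["A", "B", "S"]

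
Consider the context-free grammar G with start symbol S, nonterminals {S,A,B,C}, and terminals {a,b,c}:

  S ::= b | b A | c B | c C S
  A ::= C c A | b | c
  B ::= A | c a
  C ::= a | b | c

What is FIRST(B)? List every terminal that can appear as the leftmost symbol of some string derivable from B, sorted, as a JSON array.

FIRST sets, iterate to fixpoint:
round 1:
  A via A→b: +{b}
  A via A→c: +{c}
  B via B→A: +{b,c}
  C via C→a: +{a}
  C via C→b: +{b}
  C via C→c: +{c}
  S via S→b: +{b}
  S via S→c B: +{c}
  FIRST(S)={b,c}  FIRST(A)={b,c}  FIRST(B)={b,c}  FIRST(C)={a,b,c}
round 2:
  A via A→C c A: +{a}
  B via B→A: +{a}
  FIRST(S)={b,c}  FIRST(A)={a,b,c}  FIRST(B)={a,b,c}  FIRST(C)={a,b,c}
round 3: (stable)
  FIRST(S)={b,c}  FIRST(A)={a,b,c}  FIRST(B)={a,b,c}  FIRST(C)={a,b,c}

FIRST(B) = ["a", "b", "c"]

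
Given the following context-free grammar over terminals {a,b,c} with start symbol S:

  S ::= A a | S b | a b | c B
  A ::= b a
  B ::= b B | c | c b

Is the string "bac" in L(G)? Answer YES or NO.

Convert to CNF:
  S -> A T1 | S T0 | T1 T0 | T2 B
  A -> T0 T1
  B -> T0 B | T2 T0 | c
  T0 -> b
  T1 -> a
  T2 -> c

CYK fill:
  [0..0]={T0}  "b"  orig:{}
  [1..1]={T1}  "a"  orig:{}
  [2..2]={B,T2}  "c"  orig:{B}
  [0..1]={A}  "ba"
  [1..2]=∅  "ac"
  [0..2]=∅  "bac"

S ∉ T[0,2] ⇒ NO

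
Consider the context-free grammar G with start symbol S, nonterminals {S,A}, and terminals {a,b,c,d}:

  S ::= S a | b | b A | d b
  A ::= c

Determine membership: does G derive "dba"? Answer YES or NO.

CNF form of G:
  S -> S T0 | T1 A | T2 T1 | b
  A -> c
  T0 -> a
  T1 -> b
  T2 -> d

Fill CYK table bottom-up:
  [0..0]={T2}  "d"  orig:{}
  [1..1]={S,T1}  "b"  orig:{S}
  [2..2]={T0}  "a"  orig:{}
  [0..1]={S}  "db"
  [1..2]={S}  "ba"
  [0..2]={S}  "dba"

S ∈ T[0,2] ⇒ YES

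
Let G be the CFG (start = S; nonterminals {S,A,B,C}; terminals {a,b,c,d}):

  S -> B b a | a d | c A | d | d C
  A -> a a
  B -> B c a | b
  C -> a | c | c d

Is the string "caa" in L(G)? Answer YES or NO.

Convert to CNF:
  S -> B X5 | T0 T2 | T1 A | T2 C | d
  A -> T0 T0
  B -> B X4 | b
  C -> T1 T2 | a | c
  T0 -> a
  T1 -> c
  T2 -> d
  T3 -> b
  X4 -> T1 T0
  X5 -> T3 T0

CYK table (by increasing span):
  T[0,0] 'c' = {C,T1}  orig:{C}
  T[1,1] 'a' = {C,T0}  orig:{C}
  T[2,2] 'a' = {C,T0}  orig:{C}
  T[0,1] 'ca' = {X4}  orig:{}
  T[1,2] 'aa' = {A}
  T[0,2] 'caa' = {S}

S ∈ T[0,2] ⇒ YES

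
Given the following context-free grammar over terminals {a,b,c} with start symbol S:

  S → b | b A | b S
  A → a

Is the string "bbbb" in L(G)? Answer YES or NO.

Convert to CNF:
  S -> T0 A | T0 S | b
  A -> a
  T0 -> b

CYK table (by increasing span):
  T[0,0] 'b' = {S,T0}  orig:{S}
  T[1,1] 'b' = {S,T0}  orig:{S}
  T[2,2] 'b' = {S,T0}  orig:{S}
  T[3,3] 'b' = {S,T0}  orig:{S}
  T[0,1] 'bb' = {S}
  T[1,2] 'bb' = {S}
  T[2,3] 'bb' = {S}
  T[0,2] 'bbb' = {S}
  T[1,3] 'bbb' = {S}
  T[0,3] 'bbbb' = {S}

S ∈ T[0,3] ⇒ YES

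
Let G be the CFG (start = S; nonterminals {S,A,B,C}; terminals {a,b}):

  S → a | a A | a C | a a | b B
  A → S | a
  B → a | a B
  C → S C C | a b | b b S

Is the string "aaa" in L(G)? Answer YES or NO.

Convert to CNF:
  S -> T0 A | T0 C | T0 T0 | T1 B | a
  A -> T0 A | T0 C | T0 T0 | T1 B | a
  B -> T0 B | a
  C -> S X2 | T0 T1 | T1 X3
  T0 -> a
  T1 -> b
  X2 -> C C
  X3 -> T1 S

CYK table (by increasing span):
  cell(0,0) a: {A,B,S,T0}  orig:{A,B,S}
  cell(1,1) a: {A,B,S,T0}  orig:{A,B,S}
  cell(2,2) a: {A,B,S,T0}  orig:{A,B,S}
  cell(0,1) aa: {A,B,S}
  cell(1,2) aa: {A,B,S}
  cell(0,2) aaa: {A,B,S}

S ∈ T[0,2] ⇒ YES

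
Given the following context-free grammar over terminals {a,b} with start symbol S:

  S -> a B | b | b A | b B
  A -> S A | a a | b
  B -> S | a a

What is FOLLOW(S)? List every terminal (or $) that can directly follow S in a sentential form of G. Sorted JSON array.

FIRST sets, iterate to fixpoint:
iter 1:
  A via A→a a: +{a}
  A via A→b: +{b}
  B via B→a a: +{a}
  S via S→a B: +{a}
  S via S→b: +{b}
  S: {a,b}  A: {a,b}  B: {a}
iter 2:
  B via B→S: +{b}
  S: {a,b}  A: {a,b}  B: {a,b}
iter 3: — fixpoint
  S: {a,b}  A: {a,b}  B: {a,b}

FOLLOW iteration:
initialize: $ ∈ FOLLOW(S)
round 1:
  A→S A: FOLLOW(S) ⊇ FIRST(A) = {a,b}; new: +{a,b}
  S→a B: FOLLOW(B) ⊇ FOLLOW(S) ⊇ {$,a,b}; new: +{$,a,b}
  S→b A: FOLLOW(A) ⊇ FOLLOW(S) ⊇ {$,a,b}; new: +{$,a,b}
  FOLLOW(S)={$,a,b}  FOLLOW(A)={$,a,b}  FOLLOW(B)={$,a,b}
round 2: — fixpoint
  FOLLOW(S)={$,a,b}  FOLLOW(A)={$,a,b}  FOLLOW(B)={$,a,b}

FOLLOW(S) = ["$", "a", "b"]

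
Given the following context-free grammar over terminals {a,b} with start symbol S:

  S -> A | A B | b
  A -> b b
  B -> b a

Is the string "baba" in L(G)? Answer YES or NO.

CNF form of G:
  S -> A B | T0 T0 | b
  A -> T0 T0
  B -> T0 T1
  T0 -> b
  T1 -> a

CYK fill:
  cell(0,0) b: {S,T0}  orig:{S}
  cell(1,1) a: {T1}  orig:{}
  cell(2,2) b: {S,T0}  orig:{S}
  cell(3,3) a: {T1}  orig:{}
  cell(0,1) ba: {B}
  cell(1,2) ab: ∅
  cell(2,3) ba: {B}
  cell(0,2) bab: ∅
  cell(1,3) aba: ∅
  cell(0,3) baba: ∅

S ∉ T[0,3] ⇒ NO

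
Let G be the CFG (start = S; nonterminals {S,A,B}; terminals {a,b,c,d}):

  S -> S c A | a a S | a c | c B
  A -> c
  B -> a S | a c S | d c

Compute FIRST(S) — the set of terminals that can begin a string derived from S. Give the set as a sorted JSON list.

Compute FIRST by fixpoint:
[1]
  A via A→c: +{c}
  B via B→a S: +{a}
  B via B→d c: +{d}
  S via S→a a S: +{a}
  S via S→c B: +{c}
  FIRST(S)={a,c}  FIRST(A)={c}  FIRST(B)={a,d}
[2] — fixpoint
  FIRST(S)={a,c}  FIRST(A)={c}  FIRST(B)={a,d}

FIRST(S) = ["a", "c"]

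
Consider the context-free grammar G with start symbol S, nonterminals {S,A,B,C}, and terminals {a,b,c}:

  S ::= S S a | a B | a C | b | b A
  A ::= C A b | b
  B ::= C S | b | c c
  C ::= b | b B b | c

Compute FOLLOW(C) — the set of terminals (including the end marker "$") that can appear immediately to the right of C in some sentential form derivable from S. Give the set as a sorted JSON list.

FIRST sets, iterate to fixpoint:
[1]
  A via A→b: +{b}
  B via B→b: +{b}
  B via B→c c: +{c}
  C via C→b: +{b}
  C via C→c: +{c}
  S via S→a B: +{a}
  S via S→b: +{b}
  S: {a,b}  A: {b}  B: {b,c}  C: {b,c}
[2]
  A via A→C A b: +{c}
  S: {a,b}  A: {b,c}  B: {b,c}  C: {b,c}
[3] (no change)
  S: {a,b}  A: {b,c}  B: {b,c}  C: {b,c}

FOLLOW iteration:
initialize: $ ∈ FOLLOW(S)
[1]
  A→C A b: FOLLOW(C) ⊇ FIRST(A) = {b,c}; new: +{b,c}
  A→C A b: FOLLOW(A) ⊇ FIRST(b) = {b}; new: +{b}
  B→C S: FOLLOW(C) ⊇ FIRST(S) = {a,b}; new: +{a}
  C→b B b: FOLLOW(B) ⊇ FIRST(b) = {b}; new: +{b}
  S→S S a: FOLLOW(S) ⊇ FIRST(S) = {a,b}; new: +{a,b}
  S→a B: FOLLOW(B) ⊇ FOLLOW(S) ⊇ {$,a,b}; new: +{$,a}
  S→a C: FOLLOW(C) ⊇ FOLLOW(S) ⊇ {$,a,b}; new: +{$}
  S→b A: FOLLOW(A) ⊇ FOLLOW(S) ⊇ {$,a,b}; new: +{$,a}
  S: {$,a,b}  A: {$,a,b}  B: {$,a,b}  C: {$,a,b,c}
[2] done
  S: {$,a,b}  A: {$,a,b}  B: {$,a,b}  C: {$,a,b,c}

FOLLOW(C) = ["$", "a", "b", "c"]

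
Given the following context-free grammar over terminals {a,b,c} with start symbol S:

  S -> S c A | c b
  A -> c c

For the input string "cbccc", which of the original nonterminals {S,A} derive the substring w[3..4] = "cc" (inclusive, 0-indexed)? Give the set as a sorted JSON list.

CNF form of G:
  S -> S X2 | T0 T1
  A -> T0 T0
  T0 -> c
  T1 -> b
  X2 -> T0 A

Fill CYK table bottom-up, restricted to cells inside w[3..4]:
  cell(3,3) c: {T0}  orig:{}
  cell(4,4) c: {T0}  orig:{}
  cell(3,4) cc: {A}

Original NTs in T[3,4] deriving "cc": ["A"]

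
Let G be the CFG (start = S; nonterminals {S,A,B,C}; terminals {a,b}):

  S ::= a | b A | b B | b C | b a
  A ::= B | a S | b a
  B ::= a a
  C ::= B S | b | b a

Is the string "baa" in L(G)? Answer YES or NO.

Convert to CNF:
  S -> T1 A | T1 B | T1 C | T1 T0 | a
  A -> T0 S | T0 T0 | T1 T0
  B -> T0 T0
  C -> B S | T1 T0 | b
  T0 -> a
  T1 -> b

CYK fill:
  [0..0]={C,T1}  "b"  orig:{C}
  [1..1]={S,T0}  "a"  orig:{S}
  [2..2]={S,T0}  "a"  orig:{S}
  [0..1]={A,C,S}  "ba"
  [1..2]={A,B}  "aa"
  [0..2]={S}  "baa"

S ∈ T[0,2] ⇒ YES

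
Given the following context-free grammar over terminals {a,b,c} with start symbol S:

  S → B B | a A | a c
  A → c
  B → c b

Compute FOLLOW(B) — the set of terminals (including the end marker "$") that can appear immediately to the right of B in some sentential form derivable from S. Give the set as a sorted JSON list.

Compute FIRST by fixpoint:
[1]
  A via A→c: +{c}
  B via B→c b: +{c}
  S via S→B B: +{c}
  S via S→a A: +{a}
  FIRST(S)={a,c}  FIRST(A)={c}  FIRST(B)={c}
[2] done
  FIRST(S)={a,c}  FIRST(A)={c}  FIRST(B)={c}

FOLLOW sets:
initialize: $ ∈ FOLLOW(S)
iter 1:
  S→B B: FOLLOW(B) ⊇ FIRST(B) = {c}; new: +{c}
  S→B B: FOLLOW(B) ⊇ FOLLOW(S) ⊇ {$}; new: +{$}
  S→a A: FOLLOW(A) ⊇ FOLLOW(S) ⊇ {$}; new: +{$}
  FOLLOW(S)={$}  FOLLOW(A)={$}  FOLLOW(B)={$,c}
iter 2: (stable)
  FOLLOW(S)={$}  FOLLOW(A)={$}  FOLLOW(B)={$,c}

FOLLOW(B) = ["$", "c"]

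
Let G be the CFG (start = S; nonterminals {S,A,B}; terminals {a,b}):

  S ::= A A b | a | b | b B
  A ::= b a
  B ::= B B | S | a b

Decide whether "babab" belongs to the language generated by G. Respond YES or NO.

Convert to CNF:
  S -> A X3 | T0 B | a | b
  A -> T0 T1
  B -> A X2 | B B | T0 B | T1 T0 | a | b
  T0 -> b
  T1 -> a
  X2 -> A T0
  X3 -> A T0

CYK table (by increasing span):
  T[0,0] 'b' = {B,S,T0}  orig:{B,S}
  T[1,1] 'a' = {B,S,T1}  orig:{B,S}
  T[2,2] 'b' = {B,S,T0}  orig:{B,S}
  T[3,3] 'a' = {B,S,T1}  orig:{B,S}
  T[4,4] 'b' = {B,S,T0}  orig:{B,S}
  T[0,1] 'ba' = {A,B,S}
  T[1,2] 'ab' = {B}
  T[2,3] 'ba' = {A,B,S}
  T[3,4] 'ab' = {B}
  T[0,2] 'bab' = {B,S,X2,X3}  orig:{B,S}
  T[1,3] 'aba' = {B}
  T[2,4] 'bab' = {B,S,X2,X3}  orig:{B,S}
  T[0,3] 'baba' = {B,S}
  T[1,4] 'abab' = {B}
  T[0,4] 'babab' = {B,S}

S ∈ T[0,4] ⇒ YES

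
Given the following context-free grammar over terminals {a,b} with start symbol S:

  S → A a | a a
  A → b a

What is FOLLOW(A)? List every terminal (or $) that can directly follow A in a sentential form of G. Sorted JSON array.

FIRST iteration:
[1]
  A via A→b a: +{b}
  S via S→A a: +{b}
  S via S→a a: +{a}
  S: {a,b}  A: {b}
[2] (no change)
  S: {a,b}  A: {b}

FOLLOW iteration:
seed FOLLOW(S) with $
iter 1:
  S→A a: FOLLOW(A) ⊇ FIRST(a) = {a}; new: +{a}
  S: {$}  A: {a}
iter 2: (no change)
  S: {$}  A: {a}

FOLLOW(A) = ["a"]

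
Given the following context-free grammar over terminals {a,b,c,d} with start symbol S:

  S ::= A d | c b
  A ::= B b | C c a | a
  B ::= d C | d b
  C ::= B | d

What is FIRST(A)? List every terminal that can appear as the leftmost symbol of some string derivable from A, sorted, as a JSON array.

Compute FIRST by fixpoint:
pass 1:
  A via A→a: +{a}
  B via B→d C: +{d}
  C via C→B: +{d}
  S via S→A d: +{a}
  S via S→c b: +{c}
  FIRST[S]={a,c}  FIRST[A]={a}  FIRST[B]={d}  FIRST[C]={d}
pass 2:
  A via A→B b: +{d}
  S via S→A d: +{d}
  FIRST[S]={a,c,d}  FIRST[A]={a,d}  FIRST[B]={d}  FIRST[C]={d}
pass 3: (stable)
  FIRST[S]={a,c,d}  FIRST[A]={a,d}  FIRST[B]={d}  FIRST[C]={d}

FIRST(A) = ["a", "d"]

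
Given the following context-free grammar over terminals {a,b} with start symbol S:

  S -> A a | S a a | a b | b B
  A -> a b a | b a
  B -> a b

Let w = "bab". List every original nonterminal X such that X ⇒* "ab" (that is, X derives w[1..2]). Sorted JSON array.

Convert to CNF:
  S -> A T0 | S X3 | T0 T1 | T1 B
  A -> T0 X2 | T1 T0
  B -> T0 T1
  T0 -> a
  T1 -> b
  X2 -> T1 T0
  X3 -> T0 T0

Fill CYK table bottom-up, restricted to cells inside w[1..2]:
  T[1,1] 'a' = {T0}  orig:{}
  T[2,2] 'b' = {T1}  orig:{}
  T[1,2] 'ab' = {B,S}

Original NTs in T[1,2] deriving "ab": ["B", "S"]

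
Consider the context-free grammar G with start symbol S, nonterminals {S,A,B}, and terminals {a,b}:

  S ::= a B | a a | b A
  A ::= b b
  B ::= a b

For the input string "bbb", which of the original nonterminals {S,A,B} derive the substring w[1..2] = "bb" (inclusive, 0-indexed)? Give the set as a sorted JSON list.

CNF form of G:
  S -> T0 A | T1 B | T1 T1
  A -> T0 T0
  B -> T1 T0
  T0 -> b
  T1 -> a

CYK table (by increasing span) (cells [i..j] with 1 ≤ i ≤ j ≤ 2 only):
  T[1,1] 'b' = {T0}  orig:{}
  T[2,2] 'b' = {T0}  orig:{}
  T[1,2] 'bb' = {A}

Original NTs in T[1,2] deriving "bb": ["A"]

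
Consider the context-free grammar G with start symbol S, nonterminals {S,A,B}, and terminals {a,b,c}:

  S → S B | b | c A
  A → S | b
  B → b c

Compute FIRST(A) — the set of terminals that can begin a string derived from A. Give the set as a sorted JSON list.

Compute FIRST by fixpoint:
round 1:
  A via A→b: +{b}
  B via B→b c: +{b}
  S via S→b: +{b}
  S via S→c A: +{c}
  S: {b,c}  A: {b}  B: {b}
round 2:
  A via A→S: +{c}
  S: {b,c}  A: {b,c}  B: {b}
round 3: (no change)
  S: {b,c}  A: {b,c}  B: {b}

FIRST(A) = ["b", "c"]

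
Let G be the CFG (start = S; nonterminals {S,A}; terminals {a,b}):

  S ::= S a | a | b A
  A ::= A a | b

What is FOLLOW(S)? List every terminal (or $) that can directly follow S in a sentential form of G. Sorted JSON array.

FIRST sets, iterate to fixpoint:
[1]
  A via A→b: +{b}
  S via S→a: +{a}
  S via S→b A: +{b}
  FIRST(S)={a,b}  FIRST(A)={b}
[2] — fixpoint
  FIRST(S)={a,b}  FIRST(A)={b}

FOLLOW sets:
seed FOLLOW(S) with $
round 1:
  A→A a: FOLLOW(A) ⊇ FIRST(a) = {a}; new: +{a}
  S→S a: FOLLOW(S) ⊇ FIRST(a) = {a}; new: +{a}
  S→b A: FOLLOW(A) ⊇ FOLLOW(S) ⊇ {$,a}; new: +{$}
  S: {$,a}  A: {$,a}
round 2: (stable)
  S: {$,a}  A: {$,a}

FOLLOW(S) = ["$", "a"]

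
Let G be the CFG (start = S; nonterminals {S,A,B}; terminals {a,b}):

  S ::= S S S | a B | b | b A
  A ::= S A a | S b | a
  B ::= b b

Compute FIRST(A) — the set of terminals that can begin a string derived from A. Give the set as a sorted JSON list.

Compute FIRST by fixpoint:
[1]
  A via A→a: +{a}
  B via B→b b: +{b}
  S via S→a B: +{a}
  S via S→b: +{b}
  S: {a,b}  A: {a}  B: {b}
[2]
  A via A→S A a: +{b}
  S: {a,b}  A: {a,b}  B: {b}
[3] done
  S: {a,b}  A: {a,b}  B: {b}

FIRST(A) = ["a", "b"]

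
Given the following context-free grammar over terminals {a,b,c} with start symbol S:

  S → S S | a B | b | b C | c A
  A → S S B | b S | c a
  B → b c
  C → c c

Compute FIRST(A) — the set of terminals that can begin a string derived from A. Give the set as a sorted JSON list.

Compute FIRST by fixpoint:
pass 1:
  A via A→b S: +{b}
  A via A→c a: +{c}
  B via B→b c: +{b}
  C via C→c c: +{c}
  S via S→a B: +{a}
  S via S→b: +{b}
  S via S→c A: +{c}
  FIRST[S]={a,b,c}  FIRST[A]={b,c}  FIRST[B]={b}  FIRST[C]={c}
pass 2:
  A via A→S S B: +{a}
  FIRST[S]={a,b,c}  FIRST[A]={a,b,c}  FIRST[B]={b}  FIRST[C]={c}
pass 3: (no change)
  FIRST[S]={a,b,c}  FIRST[A]={a,b,c}  FIRST[B]={b}  FIRST[C]={c}

FIRST(A) = ["a", "b", "c"]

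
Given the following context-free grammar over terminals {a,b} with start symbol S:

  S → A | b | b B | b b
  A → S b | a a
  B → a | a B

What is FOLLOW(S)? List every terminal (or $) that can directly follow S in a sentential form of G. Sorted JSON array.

Compute FIRST by fixpoint:
[1]
  A via A→a a: +{a}
  B via B→a: +{a}
  S via S→A: +{a}
  S via S→b: +{b}
  FIRST(S)={a,b}  FIRST(A)={a}  FIRST(B)={a}
[2]
  A via A→S b: +{b}
  FIRST(S)={a,b}  FIRST(A)={a,b}  FIRST(B)={a}
[3] — fixpoint
  FIRST(S)={a,b}  FIRST(A)={a,b}  FIRST(B)={a}

Compute FOLLOW by fixpoint:
initialize: $ ∈ FOLLOW(S)
[1]
  A→S b: FOLLOW(S) ⊇ FIRST(b) = {b}; new: +{b}
  S→A: FOLLOW(A) ⊇ FOLLOW(S) ⊇ {$,b}; new: +{$,b}
  S→b B: FOLLOW(B) ⊇ FOLLOW(S) ⊇ {$,b}; new: +{$,b}
  FOLLOW(S)={$,b}  FOLLOW(A)={$,b}  FOLLOW(B)={$,b}
[2] (no change)
  FOLLOW(S)={$,b}  FOLLOW(A)={$,b}  FOLLOW(B)={$,b}

FOLLOW(S) = ["$", "b"]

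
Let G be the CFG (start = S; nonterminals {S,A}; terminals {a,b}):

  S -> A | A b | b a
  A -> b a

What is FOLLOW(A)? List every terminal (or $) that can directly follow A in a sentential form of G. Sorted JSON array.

Compute FIRST by fixpoint:
pass 1:
  A via A→b a: +{b}
  S via S→A: +{b}
  S: {b}  A: {b}
pass 2: (stable)
  S: {b}  A: {b}

FOLLOW sets:
seed FOLLOW(S) with $
[1]
  S→A: FOLLOW(A) ⊇ FOLLOW(S) ⊇ {$}; new: +{$}
  S→A b: FOLLOW(A) ⊇ FIRST(b) = {b}; new: +{b}
  FOLLOW[S]={$}  FOLLOW[A]={$,b}
[2] done
  FOLLOW[S]={$}  FOLLOW[A]={$,b}

FOLLOW(A) = ["$", "b"]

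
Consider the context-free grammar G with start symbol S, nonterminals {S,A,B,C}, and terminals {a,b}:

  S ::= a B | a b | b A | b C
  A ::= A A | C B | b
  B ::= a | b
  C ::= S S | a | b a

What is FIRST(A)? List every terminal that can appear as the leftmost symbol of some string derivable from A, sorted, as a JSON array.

FIRST iteration:
[1]
  A via A→b: +{b}
  B via B→a: +{a}
  B via B→b: +{b}
  C via C→a: +{a}
  C via C→b a: +{b}
  S via S→a B: +{a}
  S via S→b A: +{b}
  FIRST[S]={a,b}  FIRST[A]={b}  FIRST[B]={a,b}  FIRST[C]={a,b}
[2]
  A via A→C B: +{a}
  FIRST[S]={a,b}  FIRST[A]={a,b}  FIRST[B]={a,b}  FIRST[C]={a,b}
[3] — fixpoint
  FIRST[S]={a,b}  FIRST[A]={a,b}  FIRST[B]={a,b}  FIRST[C]={a,b}

FIRST(A) = ["a", "b"]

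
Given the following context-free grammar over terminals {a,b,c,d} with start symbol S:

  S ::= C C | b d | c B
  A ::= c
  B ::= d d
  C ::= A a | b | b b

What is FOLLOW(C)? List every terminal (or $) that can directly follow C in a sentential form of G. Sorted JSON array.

FIRST iteration:
pass 1:
  A via A→c: +{c}
  B via B→d d: +{d}
  C via C→A a: +{c}
  C via C→b: +{b}
  S via S→C C: +{b,c}
  S: {b,c}  A: {c}  B: {d}  C: {b,c}
pass 2: — fixpoint
  S: {b,c}  A: {c}  B: {d}  C: {b,c}

FOLLOW iteration:
initialize: $ ∈ FOLLOW(S)
[1]
  C→A a: FOLLOW(A) ⊇ FIRST(a) = {a}; new: +{a}
  S→C C: FOLLOW(C) ⊇ FIRST(C) = {b,c}; new: +{b,c}
  S→C C: FOLLOW(C) ⊇ FOLLOW(S) ⊇ {$}; new: +{$}
  S→c B: FOLLOW(B) ⊇ FOLLOW(S) ⊇ {$}; new: +{$}
  S: {$}  A: {a}  B: {$}  C: {$,b,c}
[2] (no change)
  S: {$}  A: {a}  B: {$}  C: {$,b,c}

FOLLOW(C) = ["$", "b", "c"]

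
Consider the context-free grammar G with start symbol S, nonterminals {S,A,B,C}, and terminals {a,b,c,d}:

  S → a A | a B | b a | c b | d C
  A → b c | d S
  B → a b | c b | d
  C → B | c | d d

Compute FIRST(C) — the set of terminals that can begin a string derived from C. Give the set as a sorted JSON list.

Compute FIRST by fixpoint:
pass 1:
  A via A→b c: +{b}
  A via A→d S: +{d}
  B via B→a b: +{a}
  B via B→c b: +{c}
  B via B→d: +{d}
  C via C→B: +{a,c,d}
  S via S→a A: +{a}
  S via S→b a: +{b}
  S via S→c b: +{c}
  S via S→d C: +{d}
  FIRST[S]={a,b,c,d}  FIRST[A]={b,d}  FIRST[B]={a,c,d}  FIRST[C]={a,c,d}
pass 2: — fixpoint
  FIRST[S]={a,b,c,d}  FIRST[A]={b,d}  FIRST[B]={a,c,d}  FIRST[C]={a,c,d}

FIRST(C) = ["a", "c", "d"]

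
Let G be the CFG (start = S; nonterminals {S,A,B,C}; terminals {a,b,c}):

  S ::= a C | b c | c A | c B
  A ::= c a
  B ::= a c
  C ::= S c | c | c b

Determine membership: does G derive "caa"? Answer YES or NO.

CNF form of G:
  S -> T0 A | T0 B | T1 C | T2 T0
  A -> T0 T1
  B -> T1 T0
  C -> S T0 | T0 T2 | c
  T0 -> c
  T1 -> a
  T2 -> b

CYK fill:
  T[0,0] 'c' = {C,T0}  orig:{C}
  T[1,1] 'a' = {T1}  orig:{}
  T[2,2] 'a' = {T1}  orig:{}
  T[0,1] 'ca' = {A}
  T[1,2] 'aa' = ∅
  T[0,2] 'caa' = ∅

S ∉ T[0,2] ⇒ NO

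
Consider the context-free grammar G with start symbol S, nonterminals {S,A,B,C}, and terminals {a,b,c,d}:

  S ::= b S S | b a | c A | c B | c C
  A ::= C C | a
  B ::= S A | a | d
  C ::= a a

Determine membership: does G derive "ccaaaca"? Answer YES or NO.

CNF form of G:
  S -> T1 T0 | T1 X3 | T2 A | T2 B | T2 C
  A -> C C | a
  B -> S A | a | d
  C -> T0 T0
  T0 -> a
  T1 -> b
  T2 -> c
  X3 -> S S

Fill CYK table bottom-up:
  T[0,0] 'c' = {T2}  orig:{}
  T[1,1] 'c' = {T2}  orig:{}
  T[2,2] 'a' = {A,B,T0}  orig:{A,B}
  T[3,3] 'a' = {A,B,T0}  orig:{A,B}
  T[4,4] 'a' = {A,B,T0}  orig:{A,B}
  T[5,5] 'c' = {T2}  orig:{}
  T[6,6] 'a' = {A,B,T0}  orig:{A,B}
  T[0,1] 'cc' = ∅
  T[1,2] 'ca' = {S}
  T[2,3] 'aa' = {C}
  T[3,4] 'aa' = {C}
  T[4,5] 'ac' = ∅
  T[5,6] 'ca' = {S}
  T[0,2] 'cca' = ∅
  T[1,3] 'caa' = {B,S}
  T[2,4] 'aaa' = ∅
  T[3,5] 'aac' = ∅
  T[4,6] 'aca' = ∅
  T[0,3] 'ccaa' = {S}
  T[1,4] 'caaa' = {B}
  T[2,5] 'aaac' = ∅
  T[3,6] 'aaca' = ∅
  T[0,4] 'ccaaa' = {B,S}
  T[1,5] 'caaac' = ∅
  T[2,6] 'aaaca' = ∅
  T[0,5] 'ccaaac' = ∅
  T[1,6] 'caaaca' = ∅
  T[0,6] 'ccaaaca' = {X3}  orig:{}

S ∉ T[0,6] ⇒ NO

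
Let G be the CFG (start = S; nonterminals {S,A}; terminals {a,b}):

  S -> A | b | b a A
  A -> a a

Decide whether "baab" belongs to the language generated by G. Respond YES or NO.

CNF form of G:
  S -> T0 T0 | T1 X2 | b
  A -> T0 T0
  T0 -> a
  T1 -> b
  X2 -> T0 A

CYK fill:
  [0..0]={S,T1}  "b"  orig:{S}
  [1..1]={T0}  "a"  orig:{}
  [2..2]={T0}  "a"  orig:{}
  [3..3]={S,T1}  "b"  orig:{S}
  [0..1]=∅  "ba"
  [1..2]={A,S}  "aa"
  [2..3]=∅  "ab"
  [0..2]=∅  "baa"
  [1..3]=∅  "aab"
  [0..3]=∅  "baab"

S ∉ T[0,3] ⇒ NO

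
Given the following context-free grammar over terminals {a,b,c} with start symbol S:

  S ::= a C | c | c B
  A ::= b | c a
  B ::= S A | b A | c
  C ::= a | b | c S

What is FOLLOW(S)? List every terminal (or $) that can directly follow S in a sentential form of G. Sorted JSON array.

Compute FIRST by fixpoint:
iter 1:
  A via A→b: +{b}
  A via A→c a: +{c}
  B via B→b A: +{b}
  B via B→c: +{c}
  C via C→a: +{a}
  C via C→b: +{b}
  C via C→c S: +{c}
  S via S→a C: +{a}
  S via S→c: +{c}
  S: {a,c}  A: {b,c}  B: {b,c}  C: {a,b,c}
iter 2:
  B via B→S A: +{a}
  S: {a,c}  A: {b,c}  B: {a,b,c}  C: {a,b,c}
iter 3: done
  S: {a,c}  A: {b,c}  B: {a,b,c}  C: {a,b,c}

FOLLOW iteration:
FOLLOW(S) := {$}
[1]
  B→S A: FOLLOW(S) ⊇ FIRST(A) = {b,c}; new: +{b,c}
  S→a C: FOLLOW(C) ⊇ FOLLOW(S) ⊇ {$,b,c}; new: +{$,b,c}
  S→c B: FOLLOW(B) ⊇ FOLLOW(S) ⊇ {$,b,c}; new: +{$,b,c}
  FOLLOW(S)={$,b,c}  FOLLOW(A)={}  FOLLOW(B)={$,b,c}  FOLLOW(C)={$,b,c}
[2]
  B→S A: FOLLOW(A) ⊇ FOLLOW(B) ⊇ {$,b,c}; new: +{$,b,c}
  FOLLOW(S)={$,b,c}  FOLLOW(A)={$,b,c}  FOLLOW(B)={$,b,c}  FOLLOW(C)={$,b,c}
[3] (no change)
  FOLLOW(S)={$,b,c}  FOLLOW(A)={$,b,c}  FOLLOW(B)={$,b,c}  FOLLOW(C)={$,b,c}

FOLLOW(S) = ["$", "b", "c"]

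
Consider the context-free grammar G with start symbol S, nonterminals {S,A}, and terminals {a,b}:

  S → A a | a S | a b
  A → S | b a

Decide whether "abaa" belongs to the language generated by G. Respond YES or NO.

CNF form of G:
  S -> A T0 | T0 S | T0 T1
  A -> A T0 | T0 S | T0 T1 | T1 T0
  T0 -> a
  T1 -> b

CYK fill:
  [0..0]={T0}  "a"  orig:{}
  [1..1]={T1}  "b"  orig:{}
  [2..2]={T0}  "a"  orig:{}
  [3..3]={T0}  "a"  orig:{}
  [0..1]={A,S}  "ab"
  [1..2]={A}  "ba"
  [2..3]=∅  "aa"
  [0..2]={A,S}  "aba"
  [1..3]={A,S}  "baa"
  [0..3]={A,S}  "abaa"

S ∈ T[0,3] ⇒ YES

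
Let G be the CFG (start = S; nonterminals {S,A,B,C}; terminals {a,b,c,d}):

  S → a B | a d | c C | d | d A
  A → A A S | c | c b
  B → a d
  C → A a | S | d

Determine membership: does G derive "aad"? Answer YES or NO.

Convert to CNF:
  S -> T0 C | T2 B | T2 T3 | T3 A | d
  A -> A X4 | T0 T1 | c
  B -> T2 T3
  C -> A T2 | T0 C | T2 B | T2 T3 | T3 A | d
  T0 -> c
  T1 -> b
  T2 -> a
  T3 -> d
  X4 -> A S

Fill CYK table bottom-up:
  [0..0]={T2}  "a"  orig:{}
  [1..1]={T2}  "a"  orig:{}
  [2..2]={C,S,T3}  "d"  orig:{C,S}
  [0..1]=∅  "aa"
  [1..2]={B,C,S}  "ad"
  [0..2]={C,S}  "aad"

S ∈ T[0,2] ⇒ YES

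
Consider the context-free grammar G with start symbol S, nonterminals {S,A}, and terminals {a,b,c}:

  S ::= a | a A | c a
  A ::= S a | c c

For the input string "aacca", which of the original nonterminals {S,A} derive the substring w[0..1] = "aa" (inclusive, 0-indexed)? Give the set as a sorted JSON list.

Convert to CNF:
  S -> T0 A | T1 T0 | a
  A -> S T0 | T1 T1
  T0 -> a
  T1 -> c

Fill CYK table bottom-up (cells [i..j] with 0 ≤ i ≤ j ≤ 1 only):
  T[0,0] 'a' = {S,T0}  orig:{S}
  T[1,1] 'a' = {S,T0}  orig:{S}
  T[0,1] 'aa' = {A}

Original NTs in T[0,1] deriving "aa": ["A"]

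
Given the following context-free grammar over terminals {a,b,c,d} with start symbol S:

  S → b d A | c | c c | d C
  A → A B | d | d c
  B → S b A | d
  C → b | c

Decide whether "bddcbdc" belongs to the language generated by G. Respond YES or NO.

CNF form of G:
  S -> T0 C | T1 T1 | T2 X4 | c
  A -> A B | T0 T1 | d
  B -> S X3 | d
  C -> b | c
  T0 -> d
  T1 -> c
  T2 -> b
  X3 -> T2 A
  X4 -> T0 A

CYK fill:
  [0..0]={C,T2}  "b"  orig:{C}
  [1..1]={A,B,T0}  "d"  orig:{A,B}
  [2..2]={A,B,T0}  "d"  orig:{A,B}
  [3..3]={C,S,T1}  "c"  orig:{C,S}
  [4..4]={C,T2}  "b"  orig:{C}
  [5..5]={A,B,T0}  "d"  orig:{A,B}
  [6..6]={C,S,T1}  "c"  orig:{C,S}
  [0..1]={X3}  "bd"  orig:{}
  [1..2]={A,X4}  "dd"  orig:{A}
  [2..3]={A,S}  "dc"
  [3..4]=∅  "cb"
  [4..5]={X3}  "bd"  orig:{}
  [5..6]={A,S}  "dc"
  [0..2]={S,X3}  "bdd"  orig:{S}
  [1..3]={X4}  "ddc"  orig:{}
  [2..4]=∅  "dcb"
  [3..5]={B}  "cbd"
  [4..6]={X3}  "bdc"  orig:{}
  [0..3]={S}  "bddc"
  [1..4]=∅  "ddcb"
  [2..5]={A,B}  "dcbd"
  [3..6]={B}  "cbdc"
  [0..4]=∅  "bddcb"
  [1..5]={A,X4}  "ddcbd"  orig:{A}
  [2..6]={A,B}  "dcbdc"
  [0..5]={B,S,X3}  "bddcbd"  orig:{B,S}
  [1..6]={A,X4}  "ddcbdc"  orig:{A}
  [0..6]={B,S,X3}  "bddcbdc"  orig:{B,S}

S ∈ T[0,6] ⇒ YES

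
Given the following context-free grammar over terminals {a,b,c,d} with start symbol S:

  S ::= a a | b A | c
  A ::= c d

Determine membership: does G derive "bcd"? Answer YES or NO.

Convert to CNF:
  S -> T2 T2 | T3 A | c
  A -> T0 T1
  T0 -> c
  T1 -> d
  T2 -> a
  T3 -> b

CYK table (by increasing span):
  [0..0]={T3}  "b"  orig:{}
  [1..1]={S,T0}  "c"  orig:{S}
  [2..2]={T1}  "d"  orig:{}
  [0..1]=∅  "bc"
  [1..2]={A}  "cd"
  [0..2]={S}  "bcd"

S ∈ T[0,2] ⇒ YES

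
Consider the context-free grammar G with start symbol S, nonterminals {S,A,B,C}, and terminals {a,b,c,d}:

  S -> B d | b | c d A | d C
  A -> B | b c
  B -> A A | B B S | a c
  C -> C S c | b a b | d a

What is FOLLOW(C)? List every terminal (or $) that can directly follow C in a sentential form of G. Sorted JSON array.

FIRST iteration:
[1]
  A via A→b c: +{b}
  B via B→A A: +{b}
  B via B→a c: +{a}
  C via C→b a b: +{b}
  C via C→d a: +{d}
  S via S→B d: +{a,b}
  S via S→c d A: +{c}
  S via S→d C: +{d}
  S: {a,b,c,d}  A: {b}  B: {a,b}  C: {b,d}
[2]
  A via A→B: +{a}
  S: {a,b,c,d}  A: {a,b}  B: {a,b}  C: {b,d}
[3] done
  S: {a,b,c,d}  A: {a,b}  B: {a,b}  C: {b,d}

Compute FOLLOW by fixpoint:
initialize: $ ∈ FOLLOW(S)
round 1:
  B→A A: FOLLOW(A) ⊇ FIRST(A) = {a,b}; new: +{a,b}
  B→B B S: FOLLOW(B) ⊇ FIRST(B) = {a,b}; new: +{a,b}
  B→B B S: FOLLOW(B) ⊇ FIRST(S) = {a,b,c,d}; new: +{c,d}
  B→B B S: FOLLOW(S) ⊇ FOLLOW(B) ⊇ {a,b,c,d}; new: +{a,b,c,d}
  C→C S c: FOLLOW(C) ⊇ FIRST(S) = {a,b,c,d}; new: +{a,b,c,d}
  S→c d A: FOLLOW(A) ⊇ FOLLOW(S) ⊇ {$,a,b,c,d}; new: +{$,c,d}
  S→d C: FOLLOW(C) ⊇ FOLLOW(S) ⊇ {$,a,b,c,d}; new: +{$}
  FOLLOW(S)={$,a,b,c,d}  FOLLOW(A)={$,a,b,c,d}  FOLLOW(B)={a,b,c,d}  FOLLOW(C)={$,a,b,c,d}
round 2:
  A→B: FOLLOW(B) ⊇ FOLLOW(A) ⊇ {$,a,b,c,d}; new: +{$}
  FOLLOW(S)={$,a,b,c,d}  FOLLOW(A)={$,a,b,c,d}  FOLLOW(B)={$,a,b,c,d}  FOLLOW(C)={$,a,b,c,d}
round 3: — fixpoint
  FOLLOW(S)={$,a,b,c,d}  FOLLOW(A)={$,a,b,c,d}  FOLLOW(B)={$,a,b,c,d}  FOLLOW(C)={$,a,b,c,d}

FOLLOW(C) = ["$", "a", "b", "c", "d"]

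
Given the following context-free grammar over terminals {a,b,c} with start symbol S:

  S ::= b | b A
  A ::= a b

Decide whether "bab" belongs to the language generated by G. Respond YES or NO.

Convert to CNF:
  S -> T1 A | b
  A -> T0 T1
  T0 -> a
  T1 -> b

CYK table (by increasing span):
  cell(0,0) b: {S,T1}  orig:{S}
  cell(1,1) a: {T0}  orig:{}
  cell(2,2) b: {S,T1}  orig:{S}
  cell(0,1) ba: ∅
  cell(1,2) ab: {A}
  cell(0,2) bab: {S}

S ∈ T[0,2] ⇒ YES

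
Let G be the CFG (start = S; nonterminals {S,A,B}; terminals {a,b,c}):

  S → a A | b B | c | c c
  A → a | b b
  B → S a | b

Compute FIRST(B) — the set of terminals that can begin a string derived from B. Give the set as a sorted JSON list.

FIRST iteration:
round 1:
  A via A→a: +{a}
  A via A→b b: +{b}
  B via B→b: +{b}
  S via S→a A: +{a}
  S via S→b B: +{b}
  S via S→c: +{c}
  FIRST(S)={a,b,c}  FIRST(A)={a,b}  FIRST(B)={b}
round 2:
  B via B→S a: +{a,c}
  FIRST(S)={a,b,c}  FIRST(A)={a,b}  FIRST(B)={a,b,c}
round 3: (no change)
  FIRST(S)={a,b,c}  FIRST(A)={a,b}  FIRST(B)={a,b,c}

FIRST(B) = ["a", "b", "c"]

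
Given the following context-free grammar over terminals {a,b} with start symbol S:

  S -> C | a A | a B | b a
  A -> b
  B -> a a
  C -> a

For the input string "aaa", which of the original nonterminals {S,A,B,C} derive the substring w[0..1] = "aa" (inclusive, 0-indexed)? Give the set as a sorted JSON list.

CNF form of G:
  S -> T0 A | T0 B | T1 T0 | a
  A -> b
  B -> T0 T0
  C -> a
  T0 -> a
  T1 -> b

CYK table (by increasing span) (cells [i..j] with 0 ≤ i ≤ j ≤ 1 only):
  T[0,0] 'a' = {C,S,T0}  orig:{C,S}
  T[1,1] 'a' = {C,S,T0}  orig:{C,S}
  T[0,1] 'aa' = {B}

Original NTs in T[0,1] deriving "aa": ["B"]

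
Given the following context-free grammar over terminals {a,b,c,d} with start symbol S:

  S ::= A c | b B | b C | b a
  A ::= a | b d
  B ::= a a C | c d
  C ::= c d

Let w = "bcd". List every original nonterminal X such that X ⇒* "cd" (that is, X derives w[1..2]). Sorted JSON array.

CNF form of G:
  S -> A T3 | T0 B | T0 C | T0 T2
  A -> T0 T1 | a
  B -> T2 X4 | T3 T1
  C -> T3 T1
  T0 -> b
  T1 -> d
  T2 -> a
  T3 -> c
  X4 -> T2 C

Fill CYK table bottom-up (cells [i..j] with 1 ≤ i ≤ j ≤ 2 only):
  cell(1,1) c: {T3}  orig:{}
  cell(2,2) d: {T1}  orig:{}
  cell(1,2) cd: {B,C}

Original NTs in T[1,2] deriving "cd": ["B", "C"]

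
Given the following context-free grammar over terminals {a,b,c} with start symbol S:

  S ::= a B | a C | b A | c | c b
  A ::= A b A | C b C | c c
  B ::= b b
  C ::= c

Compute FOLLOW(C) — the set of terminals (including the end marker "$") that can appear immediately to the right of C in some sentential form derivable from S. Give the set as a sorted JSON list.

FIRST sets, iterate to fixpoint:
iter 1:
  A via A→c c: +{c}
  B via B→b b: +{b}
  C via C→c: +{c}
  S via S→a B: +{a}
  S via S→b A: +{b}
  S via S→c: +{c}
  S: {a,b,c}  A: {c}  B: {b}  C: {c}
iter 2: (no change)
  S: {a,b,c}  A: {c}  B: {b}  C: {c}

Compute FOLLOW by fixpoint:
initialize: $ ∈ FOLLOW(S)
iter 1:
  A→A b A: FOLLOW(A) ⊇ FIRST(b) = {b}; new: +{b}
  A→C b C: FOLLOW(C) ⊇ FIRST(b) = {b}; new: +{b}
  S→a B: FOLLOW(B) ⊇ FOLLOW(S) ⊇ {$}; new: +{$}
  S→a C: FOLLOW(C) ⊇ FOLLOW(S) ⊇ {$}; new: +{$}
  S→b A: FOLLOW(A) ⊇ FOLLOW(S) ⊇ {$}; new: +{$}
  FOLLOW(S)={$}  FOLLOW(A)={$,b}  FOLLOW(B)={$}  FOLLOW(C)={$,b}
iter 2: done
  FOLLOW(S)={$}  FOLLOW(A)={$,b}  FOLLOW(B)={$}  FOLLOW(C)={$,b}

FOLLOW(C) = ["$", "b"]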